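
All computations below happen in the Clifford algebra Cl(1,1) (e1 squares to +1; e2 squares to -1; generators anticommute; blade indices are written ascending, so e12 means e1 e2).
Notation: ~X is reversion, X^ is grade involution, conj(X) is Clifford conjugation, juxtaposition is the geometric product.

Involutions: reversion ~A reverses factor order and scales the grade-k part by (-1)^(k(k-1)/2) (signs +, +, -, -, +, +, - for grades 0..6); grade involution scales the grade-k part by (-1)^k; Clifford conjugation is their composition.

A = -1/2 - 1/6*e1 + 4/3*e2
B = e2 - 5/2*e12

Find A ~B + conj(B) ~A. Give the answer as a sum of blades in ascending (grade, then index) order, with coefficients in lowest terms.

first term: -4/3 + 10/3*e1 - 11/12*e2 - 17/12*e12
second term: 4/3 - 10/3*e1 + 11/12*e2 - 17/12*e12
Answer: -17/6*e12


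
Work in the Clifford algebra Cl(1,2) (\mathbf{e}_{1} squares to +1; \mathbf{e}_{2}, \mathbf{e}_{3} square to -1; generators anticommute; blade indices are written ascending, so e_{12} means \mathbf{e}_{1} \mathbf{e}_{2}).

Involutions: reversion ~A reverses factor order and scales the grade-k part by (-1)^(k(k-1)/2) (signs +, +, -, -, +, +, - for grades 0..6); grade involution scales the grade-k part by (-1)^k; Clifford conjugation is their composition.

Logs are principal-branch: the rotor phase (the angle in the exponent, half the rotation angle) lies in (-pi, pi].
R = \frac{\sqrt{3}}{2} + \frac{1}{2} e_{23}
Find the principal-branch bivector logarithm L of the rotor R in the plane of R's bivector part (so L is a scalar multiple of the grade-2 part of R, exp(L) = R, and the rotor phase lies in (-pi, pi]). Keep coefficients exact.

The scalar part of R is \frac{\sqrt{3}}{2}, and that scalar determines the rotor phase on the principal branch; recovering the unit plane as bivector-part over sine of the phase gives L = phase * plane.
Concretely: cos(phase) = \frac{\sqrt{3}}{2} gives phase = ±\frac{\pi}{6}, and since phase/sin(phase) is even the sign is immaterial: L = (phase/sin(phase)) * <R>_2 = (\frac{\pi}{3}) * <R>_2.
Answer: \frac{\pi}{6} e_{23}


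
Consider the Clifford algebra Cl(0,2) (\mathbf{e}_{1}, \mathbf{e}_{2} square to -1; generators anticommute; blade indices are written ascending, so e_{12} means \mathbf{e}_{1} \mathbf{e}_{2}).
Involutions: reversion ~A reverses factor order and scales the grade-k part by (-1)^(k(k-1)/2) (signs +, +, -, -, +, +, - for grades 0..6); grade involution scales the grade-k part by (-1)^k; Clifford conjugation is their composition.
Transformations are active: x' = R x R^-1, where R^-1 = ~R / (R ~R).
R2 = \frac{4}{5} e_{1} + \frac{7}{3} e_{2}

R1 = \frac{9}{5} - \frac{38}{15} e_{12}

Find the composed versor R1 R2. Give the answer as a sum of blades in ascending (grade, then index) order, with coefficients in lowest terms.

Distribute over the terms of R1 (each basis-blade product reordered to ascending indices, repeated generators contracted through their squares):
(\frac{9}{5}) R2 = \frac{36}{25} e_{1} + \frac{21}{5} e_{2}
(-\frac{38}{15} e_{12}) R2 = \frac{266}{45} e_{1} - \frac{152}{75} e_{2}
Summing the partial products and collecting blades:
Answer: \frac{1654}{225} e_{1} + \frac{163}{75} e_{2}


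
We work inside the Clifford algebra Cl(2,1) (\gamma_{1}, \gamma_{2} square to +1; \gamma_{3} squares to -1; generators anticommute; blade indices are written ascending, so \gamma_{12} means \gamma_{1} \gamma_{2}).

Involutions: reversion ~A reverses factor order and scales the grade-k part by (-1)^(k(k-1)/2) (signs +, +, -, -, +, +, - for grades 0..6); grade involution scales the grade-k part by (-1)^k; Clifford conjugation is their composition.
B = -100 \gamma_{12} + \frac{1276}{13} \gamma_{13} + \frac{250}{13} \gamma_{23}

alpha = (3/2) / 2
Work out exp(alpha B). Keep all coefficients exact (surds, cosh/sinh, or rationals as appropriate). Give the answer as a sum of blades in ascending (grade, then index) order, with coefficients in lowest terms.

B^2 term by term: the squares give (-100)^2*(\gamma_{12})^2 + (\frac{1276}{13})^2*(\gamma_{13})^2 + (\frac{250}{13})^2*(\gamma_{23})^2 = 10000*(-1) + \frac{1628176}{169}*(+1) + \frac{62500}{169}*(+1) = 4 (each basis 2-blade squares to minus the product of its generators' squares); cross terms between blades sharing an index anticommute and cancel. So B^2 = 4.
B^2 = 4 — the positive square puts this in the hyperbolic regime; l = 2, alpha*l = \frac{3}{2}, so exp(alpha B) = cosh(\frac{3}{2}) + (sinh(\frac{3}{2})/2)*B = \cosh{\left(\frac{3}{2} \right)} + (\frac{\sinh{\left(\frac{3}{2} \right)}}{2})*B.
Answer: \cosh{\left(\frac{3}{2} \right)} - 50 \sinh{\left(\frac{3}{2} \right)} \gamma_{12} + \frac{638 \sinh{\left(\frac{3}{2} \right)}}{13} \gamma_{13} + \frac{125 \sinh{\left(\frac{3}{2} \right)}}{13} \gamma_{23}


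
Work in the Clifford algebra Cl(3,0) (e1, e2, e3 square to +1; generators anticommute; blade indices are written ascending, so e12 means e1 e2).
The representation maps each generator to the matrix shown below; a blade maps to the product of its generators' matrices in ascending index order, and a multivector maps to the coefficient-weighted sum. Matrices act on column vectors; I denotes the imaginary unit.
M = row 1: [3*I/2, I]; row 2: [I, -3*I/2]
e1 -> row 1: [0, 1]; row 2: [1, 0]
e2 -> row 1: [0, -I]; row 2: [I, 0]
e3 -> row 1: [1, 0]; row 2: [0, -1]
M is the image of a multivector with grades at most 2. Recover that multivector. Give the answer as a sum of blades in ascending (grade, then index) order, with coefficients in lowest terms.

Method: 1, rho(e1), rho(e2), rho(e3) form a trace-orthogonal basis of the 2x2 complex matrices (tr(X Y) = 2 if X = Y, else 0), so M = m0*1 + m1*rho(e1) + m2*rho(e2) + m3*rho(e3) with m0 = tr(M)/2 = 0, m1 = tr(M rho(e1))/2 = I, m2 = tr(M rho(e2))/2 = 0, m3 = tr(M rho(e3))/2 = 3*I/2.
Multiplying table entries, the bivector images are rho(e12) = I*rho(e3), rho(e13) = -I*rho(e2), rho(e23) = I*rho(e1); with real blade coefficients the real parts of m0..m3 are the coefficients of 1, e1, e2, e3 and the imaginary parts give the bivectors (e23: Im m1, e13: -Im m2, e12: Im m3).
Answer: 3/2*e12 + e23


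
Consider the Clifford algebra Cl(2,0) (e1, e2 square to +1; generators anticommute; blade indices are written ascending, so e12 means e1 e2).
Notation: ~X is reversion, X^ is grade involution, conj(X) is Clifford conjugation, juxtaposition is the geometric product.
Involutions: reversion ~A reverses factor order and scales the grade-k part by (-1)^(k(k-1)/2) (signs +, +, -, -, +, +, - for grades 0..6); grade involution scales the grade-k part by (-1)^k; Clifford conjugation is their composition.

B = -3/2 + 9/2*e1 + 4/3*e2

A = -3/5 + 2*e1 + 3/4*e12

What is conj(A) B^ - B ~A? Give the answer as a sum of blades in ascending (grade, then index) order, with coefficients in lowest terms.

first term: 99/10 + 67/10*e1 - 103/40*e2 + 91/24*e12
second term: 99/10 - 47/10*e1 - 167/40*e2 - 37/24*e12
Answer: 57/5*e1 + 8/5*e2 + 16/3*e12


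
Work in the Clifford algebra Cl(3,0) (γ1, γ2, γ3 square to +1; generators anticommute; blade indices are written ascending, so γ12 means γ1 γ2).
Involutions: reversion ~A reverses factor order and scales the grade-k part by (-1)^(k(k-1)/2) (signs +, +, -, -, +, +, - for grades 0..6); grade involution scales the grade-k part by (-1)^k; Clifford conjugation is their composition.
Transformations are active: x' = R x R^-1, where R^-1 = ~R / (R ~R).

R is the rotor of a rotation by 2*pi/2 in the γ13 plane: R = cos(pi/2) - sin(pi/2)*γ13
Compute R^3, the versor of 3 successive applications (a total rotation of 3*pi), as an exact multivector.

Half-angle bookkeeping: 3 applications in γ13 add up to rotor phase 3*pi/2 = 3*pi/2, so R^3 = cos(3*pi/2) - sin(3*pi/2)*γ13.
cos(3*pi/2) = 0 and sin(3*pi/2) = -1, so R^3 = γ13. The net rotation is 1*pi (after discarding 1 full turn, each of which contributes a factor -1 to the rotor); the rotor keeps the half-angle phase exactly.
Answer: γ13


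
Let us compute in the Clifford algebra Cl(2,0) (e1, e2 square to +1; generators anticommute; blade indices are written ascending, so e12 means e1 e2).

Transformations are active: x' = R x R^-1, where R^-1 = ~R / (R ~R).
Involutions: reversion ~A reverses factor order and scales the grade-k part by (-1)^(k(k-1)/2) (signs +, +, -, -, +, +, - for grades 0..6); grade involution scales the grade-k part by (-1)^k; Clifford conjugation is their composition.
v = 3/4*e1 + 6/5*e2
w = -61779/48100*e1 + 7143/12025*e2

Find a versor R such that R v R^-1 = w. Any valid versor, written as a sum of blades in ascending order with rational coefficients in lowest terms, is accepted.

R = v + w = -6426/12025*e1 + 21573/12025*e2 works: the equal norms (801/400) guarantee its sandwich swaps v into w.
Answer: -6426/12025*e1 + 21573/12025*e2


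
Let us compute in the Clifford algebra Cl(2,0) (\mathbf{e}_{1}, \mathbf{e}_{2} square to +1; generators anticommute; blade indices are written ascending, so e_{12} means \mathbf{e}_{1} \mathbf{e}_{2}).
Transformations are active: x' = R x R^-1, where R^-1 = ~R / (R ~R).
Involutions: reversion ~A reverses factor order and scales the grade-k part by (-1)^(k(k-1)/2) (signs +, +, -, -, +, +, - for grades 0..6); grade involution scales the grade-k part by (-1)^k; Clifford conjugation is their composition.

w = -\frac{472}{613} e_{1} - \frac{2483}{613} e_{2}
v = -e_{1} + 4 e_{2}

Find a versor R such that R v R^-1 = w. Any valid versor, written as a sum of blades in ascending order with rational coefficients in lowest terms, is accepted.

A norm check does it: q(v) = q(w) = 17, hence R = v + w = -\frac{1085}{613} e_{1} - \frac{31}{613} e_{2} realises the map — parallel part kept, (v - w)/2 negated, v carried to w.
Answer: -\frac{1085}{613} e_{1} - \frac{31}{613} e_{2}


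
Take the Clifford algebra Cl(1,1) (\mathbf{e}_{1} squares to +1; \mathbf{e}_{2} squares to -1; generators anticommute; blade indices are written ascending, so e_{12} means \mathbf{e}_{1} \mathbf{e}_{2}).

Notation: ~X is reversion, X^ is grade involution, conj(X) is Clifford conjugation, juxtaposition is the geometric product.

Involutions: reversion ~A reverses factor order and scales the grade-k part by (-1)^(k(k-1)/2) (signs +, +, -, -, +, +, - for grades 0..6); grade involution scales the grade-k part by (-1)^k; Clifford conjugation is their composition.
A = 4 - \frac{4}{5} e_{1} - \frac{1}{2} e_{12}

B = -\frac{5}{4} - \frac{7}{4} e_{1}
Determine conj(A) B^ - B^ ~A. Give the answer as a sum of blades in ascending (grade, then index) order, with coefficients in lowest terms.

first term: -\frac{18}{5} + 6 e_{1} - \frac{7}{8} e_{2} - \frac{5}{8} e_{12}
second term: -\frac{32}{5} + 8 e_{1} + \frac{7}{8} e_{2} - \frac{5}{8} e_{12}
Answer: \frac{14}{5} - 2 e_{1} - \frac{7}{4} e_{2}


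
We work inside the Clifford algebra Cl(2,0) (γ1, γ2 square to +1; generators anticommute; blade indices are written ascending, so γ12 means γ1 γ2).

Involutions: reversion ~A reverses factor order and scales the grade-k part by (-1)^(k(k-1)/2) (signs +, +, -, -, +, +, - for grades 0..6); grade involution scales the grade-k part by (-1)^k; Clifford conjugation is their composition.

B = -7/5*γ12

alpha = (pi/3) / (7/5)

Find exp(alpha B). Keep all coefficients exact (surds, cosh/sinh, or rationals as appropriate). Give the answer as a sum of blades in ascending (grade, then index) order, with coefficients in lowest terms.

B^2 = (-7/5)^2*(γ12)^2 = 49/25*(-1) = -49/25 (a basis 2-blade squares to minus the product of its generators' squares).
B^2 = -49/25 — B^2 < 0, so the exponential closes trigonometrically: l = 7/5, alpha*l = pi/3, so exp(alpha B) = cos(pi/3) + (sin(pi/3)/(7/5))*B = 1/2 + (5*sqrt(3)/14)*B.
Answer: 1/2 - sqrt(3)/2*γ12


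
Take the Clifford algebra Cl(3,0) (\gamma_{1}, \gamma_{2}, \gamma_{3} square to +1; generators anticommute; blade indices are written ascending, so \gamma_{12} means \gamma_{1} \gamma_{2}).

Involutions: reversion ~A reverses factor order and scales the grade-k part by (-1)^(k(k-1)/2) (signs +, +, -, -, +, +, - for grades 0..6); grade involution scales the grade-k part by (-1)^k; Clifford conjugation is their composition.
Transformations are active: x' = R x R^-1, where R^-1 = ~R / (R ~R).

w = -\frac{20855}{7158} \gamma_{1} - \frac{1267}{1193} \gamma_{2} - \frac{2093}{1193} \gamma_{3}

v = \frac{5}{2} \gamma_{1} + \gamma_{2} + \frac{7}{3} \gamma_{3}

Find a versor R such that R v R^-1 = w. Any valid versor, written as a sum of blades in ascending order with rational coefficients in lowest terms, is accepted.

Sketch: the shared square \frac{457}{36} makes R = v + w = -\frac{1480}{3579} \gamma_{1} - \frac{74}{1193} \gamma_{2} + \frac{2072}{3579} \gamma_{3} the natural versor; its sandwich fixes that direction, negates (v - w)/2, and sends v to w.
Answer: -\frac{1480}{3579} \gamma_{1} - \frac{74}{1193} \gamma_{2} + \frac{2072}{3579} \gamma_{3}


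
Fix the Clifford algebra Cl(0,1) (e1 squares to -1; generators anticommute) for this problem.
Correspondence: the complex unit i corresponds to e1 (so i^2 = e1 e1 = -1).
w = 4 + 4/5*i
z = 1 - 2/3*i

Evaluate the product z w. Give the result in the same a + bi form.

In blades: z = 1 - 2/3*e1, w = 4 + 4/5*e1.
Distribute z over w term by term (generator squares from the signature, products reordered to ascending indices): (1)*w = 4 + 4/5*e1; (-2/3*e1)*w = 8/15 - 8/3*e1.
Sum: 68/15 - 28/15*e1; translating back through the correspondence:
Answer: 68/15 - 28/15*i


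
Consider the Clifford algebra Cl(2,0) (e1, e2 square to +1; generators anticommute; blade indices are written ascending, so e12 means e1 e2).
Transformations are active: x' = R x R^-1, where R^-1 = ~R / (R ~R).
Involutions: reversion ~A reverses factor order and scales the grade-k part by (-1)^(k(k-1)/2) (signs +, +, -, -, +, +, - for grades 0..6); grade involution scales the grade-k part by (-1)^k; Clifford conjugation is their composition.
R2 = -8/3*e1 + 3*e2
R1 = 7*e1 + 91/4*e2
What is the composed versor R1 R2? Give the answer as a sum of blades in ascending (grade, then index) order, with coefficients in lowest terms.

Distribute over the terms of R1 (each basis-blade product reordered to ascending indices, repeated generators contracted through their squares):
(7*e1) R2 = -56/3 + 21*e12
(91/4*e2) R2 = 273/4 + 182/3*e12
Summing the partial products and collecting blades:
Answer: 595/12 + 245/3*e12


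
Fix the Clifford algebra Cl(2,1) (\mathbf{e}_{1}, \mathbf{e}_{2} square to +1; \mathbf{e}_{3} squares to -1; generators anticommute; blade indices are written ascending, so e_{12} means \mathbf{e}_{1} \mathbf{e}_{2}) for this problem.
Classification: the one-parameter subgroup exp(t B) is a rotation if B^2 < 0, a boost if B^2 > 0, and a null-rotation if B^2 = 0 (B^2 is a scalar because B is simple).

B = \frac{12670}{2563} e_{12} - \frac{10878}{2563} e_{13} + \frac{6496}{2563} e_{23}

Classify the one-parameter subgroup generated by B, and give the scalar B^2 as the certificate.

B^2 term by term: the squares give (\frac{12670}{2563})^2*(e_{12})^2 + (-\frac{10878}{2563})^2*(e_{13})^2 + (\frac{6496}{2563})^2*(e_{23})^2 = \frac{160528900}{6568969}*(-1) + \frac{118330884}{6568969}*(+1) + \frac{42198016}{6568969}*(+1) = 0 (each basis 2-blade squares to minus the product of its generators' squares); cross terms between blades sharing an index anticommute and cancel. So B^2 = 0.
Answer: null-rotation, certificate B^2 = 0. Check the certificate: B^2 = 0, and that sign is decisive whatever form B takes.


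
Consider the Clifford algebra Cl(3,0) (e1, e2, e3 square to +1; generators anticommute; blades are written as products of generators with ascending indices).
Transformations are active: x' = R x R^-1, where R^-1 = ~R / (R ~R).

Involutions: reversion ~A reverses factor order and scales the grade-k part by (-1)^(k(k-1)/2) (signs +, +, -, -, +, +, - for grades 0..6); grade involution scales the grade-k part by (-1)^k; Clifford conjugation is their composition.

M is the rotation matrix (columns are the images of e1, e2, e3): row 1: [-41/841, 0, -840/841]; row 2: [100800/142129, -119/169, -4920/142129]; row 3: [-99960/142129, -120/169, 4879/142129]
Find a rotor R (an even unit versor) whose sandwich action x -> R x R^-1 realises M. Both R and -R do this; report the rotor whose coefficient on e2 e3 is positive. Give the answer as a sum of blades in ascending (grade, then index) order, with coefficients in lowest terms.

Method: write R = a + b12*e1 e2 + b13*e1 e3 + b23*e2 e3 with a^2 + b12^2 + b13^2 + b23^2 = 1 (so R^-1 = ~R). Expanding the columns R e_j ~R gives tr M = 4a^2 - 1 and, from the antisymmetric part, M21 - M12 = -4a*b12, M13 - M31 = 4a*b13, M32 - M23 = -4a*b23.
Here tr M = -102129/142129, so a^2 = (1 + tr M)/4 = 10000/142129 and a = ±100/377. Taking a = 100/377: M21 - M12 = 100800/142129, M13 - M31 = -42000/142129, M32 - M23 = -96000/142129, giving b12 = -252/377, b13 = -105/377, b23 = 240/377, i.e. R = 100/377 - 252/377*e1 e2 - 105/377*e1 e3 + 240/377*e2 e3.
Its e2 e3 coefficient is already positive.
Answer: 100/377 - 252/377*e1 e2 - 105/377*e1 e3 + 240/377*e2 e3. Recall the cover is two-to-one: with M of trace -102129/142129, both preimages act alike, and the stated e2 e3 sign chooses the sheet.


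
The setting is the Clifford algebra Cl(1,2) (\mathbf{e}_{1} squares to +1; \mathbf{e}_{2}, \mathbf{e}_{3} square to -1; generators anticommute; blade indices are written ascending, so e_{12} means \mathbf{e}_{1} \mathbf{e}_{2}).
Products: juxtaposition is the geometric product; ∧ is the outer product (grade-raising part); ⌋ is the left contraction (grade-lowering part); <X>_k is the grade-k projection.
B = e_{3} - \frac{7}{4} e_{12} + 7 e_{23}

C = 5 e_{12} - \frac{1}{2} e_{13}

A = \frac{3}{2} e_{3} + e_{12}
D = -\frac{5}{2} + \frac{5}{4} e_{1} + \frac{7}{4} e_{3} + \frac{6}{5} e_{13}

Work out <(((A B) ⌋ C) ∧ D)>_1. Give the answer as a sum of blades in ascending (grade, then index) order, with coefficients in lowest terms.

step 1: -\frac{13}{4} + \frac{21}{2} e_{2} - 7 e_{13} - \frac{13}{8} e_{123}
step 2: \frac{7}{2} + \frac{105}{2} e_{1} - \frac{65}{4} e_{12} + \frac{13}{8} e_{13}
step 3: -\frac{35}{4} - \frac{1015}{8} e_{1} + \frac{49}{8} e_{3} + \frac{325}{8} e_{12} + \frac{7361}{80} e_{13} - \frac{455}{16} e_{123}
step 4: -\frac{1015}{8} e_{1} + \frac{49}{8} e_{3}
Answer: -\frac{1015}{8} e_{1} + \frac{49}{8} e_{3}


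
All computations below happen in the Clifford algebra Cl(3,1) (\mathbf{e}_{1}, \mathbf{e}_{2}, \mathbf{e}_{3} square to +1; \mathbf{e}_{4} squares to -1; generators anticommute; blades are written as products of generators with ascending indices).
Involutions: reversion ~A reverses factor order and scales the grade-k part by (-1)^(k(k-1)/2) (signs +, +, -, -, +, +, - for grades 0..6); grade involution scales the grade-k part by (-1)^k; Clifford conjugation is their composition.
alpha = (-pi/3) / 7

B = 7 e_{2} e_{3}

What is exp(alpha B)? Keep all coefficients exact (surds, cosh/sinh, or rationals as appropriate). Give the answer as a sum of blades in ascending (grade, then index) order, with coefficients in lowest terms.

B^2 = (7)^2*(e_{2} e_{3})^2 = 49*(-1) = -49 (a basis 2-blade squares to minus the product of its generators' squares).
B^2 = -49 — B^2 < 0, so the exponential closes trigonometrically: l = 7, alpha*l = - \frac{\pi}{3}, so exp(alpha B) = cos(- \frac{\pi}{3}) + (sin(- \frac{\pi}{3})/7)*B = \frac{1}{2} + (- \frac{\sqrt{3}}{14})*B.
Answer: \frac{1}{2} - \frac{\sqrt{3}}{2} e_{2} e_{3}


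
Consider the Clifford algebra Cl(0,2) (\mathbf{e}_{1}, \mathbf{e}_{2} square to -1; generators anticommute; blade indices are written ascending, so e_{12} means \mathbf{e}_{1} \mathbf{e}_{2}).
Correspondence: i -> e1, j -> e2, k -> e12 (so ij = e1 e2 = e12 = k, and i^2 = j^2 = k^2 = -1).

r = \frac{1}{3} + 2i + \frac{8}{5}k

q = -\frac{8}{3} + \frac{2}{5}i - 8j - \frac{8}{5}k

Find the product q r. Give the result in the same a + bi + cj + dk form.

In blades: q = -\frac{8}{3} + \frac{2}{5} e_{1} - 8 e_{2} - \frac{8}{5} e_{12}, r = \frac{1}{3} + 2 e_{1} + \frac{8}{5} e_{12}.
Distribute q over r term by term (generator squares from the signature, products reordered to ascending indices): (-\frac{8}{3})*r = -\frac{8}{9} - \frac{16}{3} e_{1} - \frac{64}{15} e_{12}; (\frac{2}{5} e_{1})*r = -\frac{4}{5} + \frac{2}{15} e_{1} - \frac{16}{25} e_{2}; (-8 e_{2})*r = -\frac{64}{5} e_{1} - \frac{8}{3} e_{2} + 16 e_{12}; (-\frac{8}{5} e_{12})*r = \frac{64}{25} - \frac{16}{5} e_{2} - \frac{8}{15} e_{12}.
Sum: \frac{196}{225} - 18 e_{1} - \frac{488}{75} e_{2} + \frac{56}{5} e_{12}; translating back through the correspondence:
Answer: \frac{196}{225} - 18i - \frac{488}{75}j + \frac{56}{5}k


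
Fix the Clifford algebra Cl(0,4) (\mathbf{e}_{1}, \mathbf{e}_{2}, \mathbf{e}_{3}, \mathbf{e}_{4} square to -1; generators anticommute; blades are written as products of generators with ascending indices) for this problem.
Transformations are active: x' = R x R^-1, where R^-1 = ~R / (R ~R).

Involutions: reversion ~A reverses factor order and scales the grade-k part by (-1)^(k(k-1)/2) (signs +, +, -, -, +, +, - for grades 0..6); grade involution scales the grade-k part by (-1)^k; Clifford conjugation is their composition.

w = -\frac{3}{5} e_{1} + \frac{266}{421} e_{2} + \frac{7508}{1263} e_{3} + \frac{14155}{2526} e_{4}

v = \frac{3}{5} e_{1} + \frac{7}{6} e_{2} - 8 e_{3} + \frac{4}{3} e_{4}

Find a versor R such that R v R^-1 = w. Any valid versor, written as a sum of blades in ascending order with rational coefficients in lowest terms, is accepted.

Here q(v) = q(w) = -\frac{60749}{900}; the classical choice R = v + w = \frac{4543}{2526} e_{2} - \frac{2596}{1263} e_{3} + \frac{5841}{842} e_{4} then realises v -> w under the sandwich.
Answer: \frac{4543}{2526} e_{2} - \frac{2596}{1263} e_{3} + \frac{5841}{842} e_{4}


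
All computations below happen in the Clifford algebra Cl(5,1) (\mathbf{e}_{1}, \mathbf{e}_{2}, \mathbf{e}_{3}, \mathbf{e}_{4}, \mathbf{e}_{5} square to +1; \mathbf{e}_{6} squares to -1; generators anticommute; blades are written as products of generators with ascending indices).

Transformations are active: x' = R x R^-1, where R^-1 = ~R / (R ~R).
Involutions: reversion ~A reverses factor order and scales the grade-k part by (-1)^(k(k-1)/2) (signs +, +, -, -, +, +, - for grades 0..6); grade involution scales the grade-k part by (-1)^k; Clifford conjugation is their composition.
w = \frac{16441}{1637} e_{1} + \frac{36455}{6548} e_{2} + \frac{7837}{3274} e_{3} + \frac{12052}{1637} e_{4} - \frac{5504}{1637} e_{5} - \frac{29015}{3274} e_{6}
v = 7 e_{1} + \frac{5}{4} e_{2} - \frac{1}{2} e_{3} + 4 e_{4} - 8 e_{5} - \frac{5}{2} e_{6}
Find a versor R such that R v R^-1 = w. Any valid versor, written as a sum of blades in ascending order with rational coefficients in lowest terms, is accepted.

Key observation: q(v) = q(w) = \frac{1993}{16} (sandwiches preserve the norm), so R = v + w = \frac{27900}{1637} e_{1} + \frac{11160}{1637} e_{2} + \frac{3100}{1637} e_{3} + \frac{18600}{1637} e_{4} - \frac{18600}{1637} e_{5} - \frac{18600}{1637} e_{6} works whenever it is invertible — the component of v along it is kept and (v - w)/2 reverses, sending v to w.
Answer: \frac{27900}{1637} e_{1} + \frac{11160}{1637} e_{2} + \frac{3100}{1637} e_{3} + \frac{18600}{1637} e_{4} - \frac{18600}{1637} e_{5} - \frac{18600}{1637} e_{6}


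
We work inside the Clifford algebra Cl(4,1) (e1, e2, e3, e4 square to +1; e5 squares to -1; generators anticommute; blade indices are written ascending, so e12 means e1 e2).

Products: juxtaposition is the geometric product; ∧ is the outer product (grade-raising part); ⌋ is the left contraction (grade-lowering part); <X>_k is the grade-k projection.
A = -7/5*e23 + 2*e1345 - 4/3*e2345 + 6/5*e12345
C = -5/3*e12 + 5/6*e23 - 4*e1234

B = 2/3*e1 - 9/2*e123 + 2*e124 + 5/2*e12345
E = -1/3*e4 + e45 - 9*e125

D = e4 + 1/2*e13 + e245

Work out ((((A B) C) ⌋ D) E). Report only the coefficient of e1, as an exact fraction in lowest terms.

step 1: -3 - 89/30*e1 + 5*e2 + 12/5*e35 + 27/5*e45 - 14/15*e123 + 14/5*e134 - 8/3*e135 - 5/2*e145 - 4*e235 - 9*e245 - 4/3*e345 + 4/5*e2345 - 8/9*e12345
step 2: 82/9*e1 + 1453/90*e2 + 47/18*e3 - 56/15*e4 + 62/9*e5 + 5*e12 - 16/5*e15 - 5/2*e23 - 2*e25 - 2/3*e45 - 89/36*e123 - 7/3*e124 - 28/9*e125 + 20*e134 + 88/3*e135 - 817/27*e145 + 36/5*e234 - 50/9*e235 + 287/18*e245 - 485/54*e345 + 12*e1234 + 88/5*e1235 - 93/5*e1245 + 4/3*e1345 + 9/2*e2345 + 5/36*e12345
step 3: 1099/90 - 47/36*e1 - 2/3*e2 + 41/9*e3 + 2*e4 - 62/9*e24 + 56/15*e25 + 1453/90*e45
step 4: 1393/90 - 168/5*e1 + 62/27*e2 - 1099/270*e4 + 1993/270*e5 + 47/108*e14 - 6*e15 + 178/45*e24 + 175/36*e25 - 41/27*e34 + 1099/90*e45 + 1453/10*e124 - 1099/10*e125 - 2279/36*e145 + 26/45*e245 + 41/9*e345 - 41*e1235 - 18*e1245
Answer: -168/5


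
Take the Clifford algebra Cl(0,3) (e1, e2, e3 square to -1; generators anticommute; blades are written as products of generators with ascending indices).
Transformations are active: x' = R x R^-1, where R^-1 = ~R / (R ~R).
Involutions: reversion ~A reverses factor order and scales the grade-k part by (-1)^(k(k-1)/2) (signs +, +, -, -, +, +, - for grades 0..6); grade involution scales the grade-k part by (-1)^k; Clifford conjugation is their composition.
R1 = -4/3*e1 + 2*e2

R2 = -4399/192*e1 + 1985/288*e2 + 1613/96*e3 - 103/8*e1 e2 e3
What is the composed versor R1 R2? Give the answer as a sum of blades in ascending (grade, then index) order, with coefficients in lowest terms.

Distribute over the terms of R1 (each basis-blade product reordered to ascending indices, repeated generators contracted through their squares):
(-4/3*e1) R2 = -4399/144 - 1985/216*e1 e2 - 1613/72*e1 e3 - 103/6*e2 e3
(2*e2) R2 = -1985/144 + 4399/96*e1 e2 - 103/4*e1 e3 + 1613/48*e2 e3
Summing the partial products and collecting blades:
Answer: -133/3 + 31651/864*e1 e2 - 3467/72*e1 e3 + 263/16*e2 e3


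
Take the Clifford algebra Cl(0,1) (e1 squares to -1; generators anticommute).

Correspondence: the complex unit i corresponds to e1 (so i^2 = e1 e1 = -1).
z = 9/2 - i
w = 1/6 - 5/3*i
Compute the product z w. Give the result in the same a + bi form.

In blades: z = 9/2 - e1, w = 1/6 - 5/3*e1.
Distribute z over w term by term (generator squares from the signature, products reordered to ascending indices): (9/2)*w = 3/4 - 15/2*e1; (-e1)*w = -5/3 - 1/6*e1.
Sum: -11/12 - 23/3*e1; translating back through the correspondence:
Answer: -11/12 - 23/3*i


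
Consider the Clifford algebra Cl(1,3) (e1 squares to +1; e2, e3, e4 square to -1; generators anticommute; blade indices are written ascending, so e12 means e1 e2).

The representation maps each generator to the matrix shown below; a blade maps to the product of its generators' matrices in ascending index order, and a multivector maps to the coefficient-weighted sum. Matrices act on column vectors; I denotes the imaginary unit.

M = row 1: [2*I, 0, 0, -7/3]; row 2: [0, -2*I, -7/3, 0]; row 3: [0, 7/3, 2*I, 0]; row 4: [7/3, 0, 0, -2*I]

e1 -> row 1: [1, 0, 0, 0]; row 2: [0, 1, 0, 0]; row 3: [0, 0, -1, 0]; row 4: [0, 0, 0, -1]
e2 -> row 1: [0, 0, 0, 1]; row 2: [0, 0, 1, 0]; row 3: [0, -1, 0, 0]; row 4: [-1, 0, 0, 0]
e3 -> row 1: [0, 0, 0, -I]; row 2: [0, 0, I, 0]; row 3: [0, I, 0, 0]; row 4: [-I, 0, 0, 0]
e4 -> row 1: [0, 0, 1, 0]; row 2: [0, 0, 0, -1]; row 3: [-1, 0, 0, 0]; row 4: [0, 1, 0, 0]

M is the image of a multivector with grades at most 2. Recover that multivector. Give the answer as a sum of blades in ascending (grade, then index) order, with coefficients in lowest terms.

Method: the blade images are trace-orthogonal — tr(rho(e_A) rho(e_B)^-1) = 4 if A = B and 0 otherwise — and rho(e_A)^-1 = (e_A)^2 * rho(e_A) with (e_A)^2 = +1 or -1, so the coefficient of e_A in the preimage is (e_A)^2 * tr(M rho(e_A))/4.
Nonzero projections over blades of grade <= 2: e2: (e2)^2 = -1, tr(M rho(e2)) = 28/3, coefficient -7/3; e23: (e23)^2 = -1, tr(M rho(e23)) = 8, coefficient -2. Every other blade of grade <= 2 projects to 0.
Answer: -7/3*e2 - 2*e23


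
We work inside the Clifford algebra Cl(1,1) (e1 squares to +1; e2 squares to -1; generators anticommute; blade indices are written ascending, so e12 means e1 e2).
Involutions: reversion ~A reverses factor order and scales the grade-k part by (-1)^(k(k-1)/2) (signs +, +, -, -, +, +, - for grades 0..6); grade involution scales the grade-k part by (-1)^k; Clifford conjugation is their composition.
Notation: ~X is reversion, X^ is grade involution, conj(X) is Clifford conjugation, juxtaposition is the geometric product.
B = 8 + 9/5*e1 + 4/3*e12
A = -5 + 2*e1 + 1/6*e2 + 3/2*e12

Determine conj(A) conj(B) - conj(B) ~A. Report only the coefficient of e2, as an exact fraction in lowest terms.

first term: -172/5 - 61/9*e1 - 41/30*e2 - 169/30*e12
second term: -208/5 + 227/9*e1 + 67/10*e2 - 169/30*e12
Answer: -121/15


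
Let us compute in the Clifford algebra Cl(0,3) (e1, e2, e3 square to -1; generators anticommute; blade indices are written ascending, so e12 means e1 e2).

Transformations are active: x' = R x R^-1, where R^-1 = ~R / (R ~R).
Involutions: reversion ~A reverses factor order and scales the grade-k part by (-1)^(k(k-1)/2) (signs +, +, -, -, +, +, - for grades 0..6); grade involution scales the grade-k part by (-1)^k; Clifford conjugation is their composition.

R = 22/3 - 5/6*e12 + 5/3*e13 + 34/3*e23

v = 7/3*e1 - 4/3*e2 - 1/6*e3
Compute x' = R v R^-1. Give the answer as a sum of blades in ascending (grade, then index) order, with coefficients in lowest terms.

~R = 22/3 + 5/6*e12 - 5/3*e13 - 34/3*e23, and R ~R = 6685/36, so R^-1 = ~R / (6685/36).
R v = 293/18*e1 - 59/6*e2 - 112/9*e3 + 1037/36*e123
Answer: 9901/4011*e1 + 794/20055*e2 - 43109/40110*e3


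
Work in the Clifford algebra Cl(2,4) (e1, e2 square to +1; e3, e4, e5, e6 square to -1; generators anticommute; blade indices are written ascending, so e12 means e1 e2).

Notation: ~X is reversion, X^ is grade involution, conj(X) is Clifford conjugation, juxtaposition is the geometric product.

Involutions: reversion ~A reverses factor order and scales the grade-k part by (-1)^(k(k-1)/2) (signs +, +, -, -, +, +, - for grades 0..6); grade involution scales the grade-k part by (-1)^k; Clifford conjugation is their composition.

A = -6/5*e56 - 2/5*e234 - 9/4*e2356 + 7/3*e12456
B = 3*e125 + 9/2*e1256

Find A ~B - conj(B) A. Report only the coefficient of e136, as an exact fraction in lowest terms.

first term: 21/2*e4 + 27/5*e12 - 81/8*e13 + 7*e46 + 18/5*e126 - 27/4*e136 - 6/5*e1345 + 9/5*e13456
second term: 21/2*e4 + 27/5*e12 + 81/8*e13 - 7*e46 + 18/5*e126 + 27/4*e136 + 6/5*e1345 - 9/5*e13456
Answer: -27/2


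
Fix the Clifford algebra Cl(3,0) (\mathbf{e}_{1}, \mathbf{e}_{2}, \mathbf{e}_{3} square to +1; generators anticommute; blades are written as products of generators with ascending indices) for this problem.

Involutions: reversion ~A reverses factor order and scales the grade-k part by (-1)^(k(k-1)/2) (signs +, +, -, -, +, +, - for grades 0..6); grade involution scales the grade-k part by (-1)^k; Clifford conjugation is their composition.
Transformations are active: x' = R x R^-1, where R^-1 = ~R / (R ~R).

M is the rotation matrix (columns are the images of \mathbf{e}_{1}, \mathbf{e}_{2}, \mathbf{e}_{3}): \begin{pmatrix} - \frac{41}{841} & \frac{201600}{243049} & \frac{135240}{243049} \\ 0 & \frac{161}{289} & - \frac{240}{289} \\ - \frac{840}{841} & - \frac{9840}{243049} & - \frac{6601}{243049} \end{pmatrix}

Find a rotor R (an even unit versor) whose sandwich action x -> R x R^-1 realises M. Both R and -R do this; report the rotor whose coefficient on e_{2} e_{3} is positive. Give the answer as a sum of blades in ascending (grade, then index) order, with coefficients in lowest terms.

Method: write R = a + b12*e_{1} e_{2} + b13*e_{1} e_{3} + b23*e_{2} e_{3} with a^2 + b12^2 + b13^2 + b23^2 = 1 (so R^-1 = ~R). Expanding the columns R e_j ~R gives tr M = 4a^2 - 1 and, from the antisymmetric part, M21 - M12 = -4a*b12, M13 - M31 = 4a*b13, M32 - M23 = -4a*b23.
Here tr M = \frac{116951}{243049}, so a^2 = (1 + tr M)/4 = \frac{90000}{243049} and a = ±\frac{300}{493}. Taking a = \frac{300}{493}: M21 - M12 = -\frac{201600}{243049}, M13 - M31 = \frac{378000}{243049}, M32 - M23 = \frac{192000}{243049}, giving b12 = \frac{168}{493}, b13 = \frac{315}{493}, b23 = -\frac{160}{493}, i.e. R = \frac{300}{493} + \frac{168}{493} e_{1} e_{2} + \frac{315}{493} e_{1} e_{3} - \frac{160}{493} e_{2} e_{3}.
Its e_{2} e_{3} coefficient is negative, so report the other preimage -R.
Answer: -\frac{300}{493} - \frac{168}{493} e_{1} e_{2} - \frac{315}{493} e_{1} e_{3} + \frac{160}{493} e_{2} e_{3}. Note: both R and -R realise this M (trace \frac{116951}{243049}); the covering map identifies them, and the e_{2} e_{3}-coefficient sign is the tie-breaker.


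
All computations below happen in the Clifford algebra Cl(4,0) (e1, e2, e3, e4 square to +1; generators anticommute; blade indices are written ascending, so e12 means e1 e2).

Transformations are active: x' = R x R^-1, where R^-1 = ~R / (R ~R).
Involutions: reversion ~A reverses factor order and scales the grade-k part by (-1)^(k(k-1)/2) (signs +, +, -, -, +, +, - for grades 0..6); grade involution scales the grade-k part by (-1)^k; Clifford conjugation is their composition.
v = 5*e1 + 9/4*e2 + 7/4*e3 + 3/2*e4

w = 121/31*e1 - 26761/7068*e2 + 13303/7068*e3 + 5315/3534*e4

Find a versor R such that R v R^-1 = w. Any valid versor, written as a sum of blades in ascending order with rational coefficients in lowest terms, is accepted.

Why this works: both vectors square to 283/8, so q(v) = q(w) and R = v + w = 276/31*e1 - 5429/3534*e2 + 6418/1767*e3 + 5308/1767*e4 carries v to w — its own direction survives, the complement (v - w)/2 flips.
Answer: 276/31*e1 - 5429/3534*e2 + 6418/1767*e3 + 5308/1767*e4


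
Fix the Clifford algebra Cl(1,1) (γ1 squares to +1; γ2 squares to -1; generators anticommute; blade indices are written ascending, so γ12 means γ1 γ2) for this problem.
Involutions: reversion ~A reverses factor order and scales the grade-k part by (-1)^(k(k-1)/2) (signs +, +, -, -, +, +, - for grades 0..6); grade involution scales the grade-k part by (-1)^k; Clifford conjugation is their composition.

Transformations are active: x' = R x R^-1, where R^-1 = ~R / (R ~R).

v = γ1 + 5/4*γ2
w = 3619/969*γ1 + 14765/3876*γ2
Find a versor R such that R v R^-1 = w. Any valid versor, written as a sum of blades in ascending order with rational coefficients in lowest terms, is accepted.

Reasoning: v^2 = w^2 = -9/16 since conjugation preserves the quadratic form; R = v + w = 4588/969*γ1 + 9805/1938*γ2 is then valid when invertible, keeping its own part and reversing (v - w)/2.
Answer: 4588/969*γ1 + 9805/1938*γ2


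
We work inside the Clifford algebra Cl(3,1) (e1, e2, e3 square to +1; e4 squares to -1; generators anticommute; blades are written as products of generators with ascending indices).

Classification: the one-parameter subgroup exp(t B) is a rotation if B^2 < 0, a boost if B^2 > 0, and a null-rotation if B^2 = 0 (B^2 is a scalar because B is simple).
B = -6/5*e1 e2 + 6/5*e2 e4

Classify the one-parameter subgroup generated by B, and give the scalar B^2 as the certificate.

B^2 term by term: the squares give (-6/5)^2*(e1 e2)^2 + (6/5)^2*(e2 e4)^2 = 36/25*(-1) + 36/25*(+1) = 0 (each basis 2-blade squares to minus the product of its generators' squares); cross terms between blades sharing an index anticommute and cancel. So B^2 = 0.
Answer: null-rotation, certificate B^2 = 0. Note: conjugating B changes its blade decomposition but never the scalar B^2 = 0, whose sign settles the classification.


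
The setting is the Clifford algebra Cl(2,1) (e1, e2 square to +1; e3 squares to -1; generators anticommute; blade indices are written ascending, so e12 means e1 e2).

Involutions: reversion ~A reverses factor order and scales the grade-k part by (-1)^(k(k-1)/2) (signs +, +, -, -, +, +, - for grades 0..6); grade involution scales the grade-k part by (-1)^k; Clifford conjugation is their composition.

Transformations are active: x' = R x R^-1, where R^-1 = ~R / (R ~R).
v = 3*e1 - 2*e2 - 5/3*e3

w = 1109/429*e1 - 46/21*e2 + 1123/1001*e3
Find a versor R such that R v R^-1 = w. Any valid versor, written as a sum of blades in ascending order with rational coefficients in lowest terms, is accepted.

A norm check does it: q(v) = q(w) = 92/9, hence R = v + w = 2396/429*e1 - 88/21*e2 - 1636/3003*e3 realises the map — parallel part kept, (v - w)/2 negated, v carried to w.
Answer: 2396/429*e1 - 88/21*e2 - 1636/3003*e3


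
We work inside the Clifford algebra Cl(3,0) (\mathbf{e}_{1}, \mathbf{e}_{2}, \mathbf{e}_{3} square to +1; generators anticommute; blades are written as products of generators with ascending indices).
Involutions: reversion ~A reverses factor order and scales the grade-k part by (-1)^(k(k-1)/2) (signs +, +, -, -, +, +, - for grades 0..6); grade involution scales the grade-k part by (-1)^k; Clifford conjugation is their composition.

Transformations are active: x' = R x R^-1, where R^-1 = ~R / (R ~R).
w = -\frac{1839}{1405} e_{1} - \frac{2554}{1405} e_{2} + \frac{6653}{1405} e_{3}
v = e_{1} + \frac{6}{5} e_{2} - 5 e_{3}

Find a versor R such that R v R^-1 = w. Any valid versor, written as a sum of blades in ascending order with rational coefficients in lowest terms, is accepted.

Reasoning: v^2 = w^2 = \frac{686}{25} since conjugation preserves the quadratic form; R = v + w = -\frac{434}{1405} e_{1} - \frac{868}{1405} e_{2} - \frac{372}{1405} e_{3} is then valid when invertible, keeping its own part and reversing (v - w)/2.
Answer: -\frac{434}{1405} e_{1} - \frac{868}{1405} e_{2} - \frac{372}{1405} e_{3}


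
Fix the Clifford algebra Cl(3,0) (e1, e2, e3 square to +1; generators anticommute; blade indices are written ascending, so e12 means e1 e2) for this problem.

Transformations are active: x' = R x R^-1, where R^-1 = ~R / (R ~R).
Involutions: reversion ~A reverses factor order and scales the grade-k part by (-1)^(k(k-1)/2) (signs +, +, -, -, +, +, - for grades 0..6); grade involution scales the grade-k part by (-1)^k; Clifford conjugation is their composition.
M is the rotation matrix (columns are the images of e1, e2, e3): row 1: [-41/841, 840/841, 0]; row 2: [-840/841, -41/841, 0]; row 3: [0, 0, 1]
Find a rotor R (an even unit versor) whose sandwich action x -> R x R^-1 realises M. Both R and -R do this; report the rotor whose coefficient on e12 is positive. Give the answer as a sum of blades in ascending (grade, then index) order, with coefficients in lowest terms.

Method: write R = a + b12*e12 + b13*e13 + b23*e23 with a^2 + b12^2 + b13^2 + b23^2 = 1 (so R^-1 = ~R). Expanding the columns R e_j ~R gives tr M = 4a^2 - 1 and, from the antisymmetric part, M21 - M12 = -4a*b12, M13 - M31 = 4a*b13, M32 - M23 = -4a*b23.
Here tr M = 759/841, so a^2 = (1 + tr M)/4 = 400/841 and a = ±20/29. Taking a = 20/29: M21 - M12 = -1680/841, M13 - M31 = 0, M32 - M23 = 0, giving b12 = 21/29, b13 = 0, b23 = 0, i.e. R = 20/29 + 21/29*e12.
Its e12 coefficient is already positive.
Answer: 20/29 + 21/29*e12. Key observation: the double cover Spin(3) -> SO(3) sends R and -R to the same matrix (trace 759/841 here), so the stated sign of the e12 coefficient is what selects one sheet.


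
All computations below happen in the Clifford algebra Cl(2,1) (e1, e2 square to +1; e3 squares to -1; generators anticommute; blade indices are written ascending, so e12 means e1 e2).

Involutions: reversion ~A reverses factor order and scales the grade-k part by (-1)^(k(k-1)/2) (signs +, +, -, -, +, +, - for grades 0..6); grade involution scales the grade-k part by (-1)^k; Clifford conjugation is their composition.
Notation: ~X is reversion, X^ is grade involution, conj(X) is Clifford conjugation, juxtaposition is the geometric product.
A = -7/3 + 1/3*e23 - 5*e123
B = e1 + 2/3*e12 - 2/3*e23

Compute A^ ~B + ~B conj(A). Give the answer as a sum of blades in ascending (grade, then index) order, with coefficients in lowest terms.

first term: 2/9 + e1 + 10/3*e3 + 14/9*e12 + 2/9*e13 + 31/9*e23 + 1/3*e123
second term: -2/9 - 17/3*e1 - 10/3*e3 + 14/9*e12 + 2/9*e13 - 59/9*e23 - 1/3*e123
Answer: -14/3*e1 + 28/9*e12 + 4/9*e13 - 28/9*e23


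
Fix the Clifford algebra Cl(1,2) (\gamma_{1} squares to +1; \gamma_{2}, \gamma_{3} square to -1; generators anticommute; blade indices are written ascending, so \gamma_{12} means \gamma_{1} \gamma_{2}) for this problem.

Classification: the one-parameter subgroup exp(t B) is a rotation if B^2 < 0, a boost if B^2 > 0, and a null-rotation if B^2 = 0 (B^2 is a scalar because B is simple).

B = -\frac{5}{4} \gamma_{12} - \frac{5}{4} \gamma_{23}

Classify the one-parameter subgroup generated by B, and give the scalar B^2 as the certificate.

B^2 term by term: the squares give (-\frac{5}{4})^2*(\gamma_{12})^2 + (-\frac{5}{4})^2*(\gamma_{23})^2 = \frac{25}{16}*(+1) + \frac{25}{16}*(-1) = 0 (each basis 2-blade squares to minus the product of its generators' squares); cross terms between blades sharing an index anticommute and cancel. So B^2 = 0.
Answer: null-rotation, certificate B^2 = 0. Certificate logic: 0 is a conjugation-invariant scalar, so its sign fixes rotation versus boost versus null-rotation outright.
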